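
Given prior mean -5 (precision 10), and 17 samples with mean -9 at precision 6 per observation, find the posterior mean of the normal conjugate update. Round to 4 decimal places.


The posterior mean is a precision-weighted average of prior and data.
Post. prec. = 10 + 102 = 112
Post. mean = (-50 + -918)/112 = -968/112 = -8.6429

-8.6429


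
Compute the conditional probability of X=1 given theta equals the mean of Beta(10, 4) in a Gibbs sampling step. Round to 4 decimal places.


Mean of Beta(10, 4) = 0.7143
P(X=1 | theta=0.7143) = 0.7143

0.7143


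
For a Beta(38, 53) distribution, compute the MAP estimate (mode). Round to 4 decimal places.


MAP = mode = (a-1)/(a+b-2)
= (38-1)/(38+53-2)
= 37/89 = 0.4157

0.4157


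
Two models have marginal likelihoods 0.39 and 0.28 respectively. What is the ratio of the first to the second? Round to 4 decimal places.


Evidence ratio = 0.39 / 0.28
= 1.3929

1.3929


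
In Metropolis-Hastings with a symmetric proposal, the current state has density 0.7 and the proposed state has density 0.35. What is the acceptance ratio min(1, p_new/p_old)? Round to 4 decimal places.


Ratio = p_new / p_old = 0.35 / 0.7 = 0.5
Acceptance = min(1, 0.5) = 0.5

0.5


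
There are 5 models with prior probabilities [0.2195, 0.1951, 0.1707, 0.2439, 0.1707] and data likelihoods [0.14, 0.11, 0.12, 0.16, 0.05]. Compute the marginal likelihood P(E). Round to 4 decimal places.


P(E) = sum over models of P(M_i) * P(E|M_i)
= 0.2195*0.14 + 0.1951*0.11 + 0.1707*0.12 + 0.2439*0.16 + 0.1707*0.05
= 0.1202

0.1202


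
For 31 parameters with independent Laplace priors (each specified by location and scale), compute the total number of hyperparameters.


A Laplace prior has 2 hyperparameters per parameter.
Total = 31 * 2 = 62

62


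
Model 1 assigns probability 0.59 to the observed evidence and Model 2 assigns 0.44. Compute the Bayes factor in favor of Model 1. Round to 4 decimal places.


BF = P(data|M1) / P(data|M2)
= 0.59 / 0.44 = 1.3409

1.3409


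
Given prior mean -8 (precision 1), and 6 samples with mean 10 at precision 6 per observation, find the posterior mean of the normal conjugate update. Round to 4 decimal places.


The posterior mean is a precision-weighted average of prior and data.
Post. prec. = 1 + 36 = 37
Post. mean = (-8 + 360)/37 = 352/37 = 9.5135

9.5135


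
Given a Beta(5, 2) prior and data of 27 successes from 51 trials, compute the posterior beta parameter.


Number of failures = 51 - 27 = 24
Posterior beta = 2 + 24 = 26

26


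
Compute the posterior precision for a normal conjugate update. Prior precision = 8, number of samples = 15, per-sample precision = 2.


tau_post = tau_0 + n * tau
= 8 + 15 * 2 = 38

38


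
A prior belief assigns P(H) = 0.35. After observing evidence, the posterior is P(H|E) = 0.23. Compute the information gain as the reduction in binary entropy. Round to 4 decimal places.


H(prior) = -0.35*log2(0.35) - 0.65*log2(0.65)
= 0.9341
H(post) = -0.23*log2(0.23) - 0.77*log2(0.77)
= 0.778
IG = 0.9341 - 0.778 = 0.1561

0.1561


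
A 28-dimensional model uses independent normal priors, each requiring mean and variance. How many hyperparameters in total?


Per parameter: 2 (mean and variance).
Total = 28 * 2 = 56

56


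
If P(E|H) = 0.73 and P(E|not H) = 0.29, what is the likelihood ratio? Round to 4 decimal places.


Likelihood ratio = P(E|H) / P(E|not H)
= 0.73 / 0.29
= 2.5172

2.5172


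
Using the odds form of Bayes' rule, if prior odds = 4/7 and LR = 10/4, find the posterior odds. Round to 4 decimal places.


Bayes' rule in odds form: posterior odds = prior odds * LR
= (4 * 10) / (7 * 4)
= 40/28 = 1.4286

1.4286


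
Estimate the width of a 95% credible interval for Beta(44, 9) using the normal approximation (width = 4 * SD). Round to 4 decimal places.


For Beta(a,b): Var = ab/((a+b)^2(a+b+1))
Var = 0.0026, SD = 0.0511
Approximate 95% CI width = 4 * 0.0511 = 0.2044

0.2044


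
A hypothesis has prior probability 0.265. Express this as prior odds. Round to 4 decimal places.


Odds = P(H) / P(not H) = 0.265 / 0.735
= 0.3605

0.3605


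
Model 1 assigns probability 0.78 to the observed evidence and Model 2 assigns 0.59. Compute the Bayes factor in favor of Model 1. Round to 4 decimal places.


BF = P(data|M1) / P(data|M2)
= 0.78 / 0.59 = 1.322

1.322


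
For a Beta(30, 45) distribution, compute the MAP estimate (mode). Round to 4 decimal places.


MAP = mode = (a-1)/(a+b-2)
= (30-1)/(30+45-2)
= 29/73 = 0.3973

0.3973


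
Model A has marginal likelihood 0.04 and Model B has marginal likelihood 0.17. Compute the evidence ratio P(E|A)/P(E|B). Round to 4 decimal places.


Evidence ratio = P(E|A) / P(E|B)
= 0.04 / 0.17
= 0.2353

0.2353


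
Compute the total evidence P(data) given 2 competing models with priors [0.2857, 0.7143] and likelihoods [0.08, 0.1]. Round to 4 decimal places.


Marginal likelihood = sum P(model_i) * P(data|model_i)
Model 1: 0.2857 * 0.08 = 0.0229
Model 2: 0.7143 * 0.1 = 0.0714
Total = 0.0943

0.0943


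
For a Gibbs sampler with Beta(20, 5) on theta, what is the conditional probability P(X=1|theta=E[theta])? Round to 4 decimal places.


E[theta] = 20/(20+5) = 0.8
P(X=1|theta) = theta = 0.8

0.8


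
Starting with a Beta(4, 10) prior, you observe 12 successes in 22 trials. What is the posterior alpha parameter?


For a Beta-Binomial conjugate model:
Posterior alpha = prior alpha + number of successes
= 4 + 12 = 16

16


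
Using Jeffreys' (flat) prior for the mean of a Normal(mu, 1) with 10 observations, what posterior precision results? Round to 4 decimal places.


Flat prior means prior precision is 0.
Posterior precision = n / sigma^2 = 10/1 = 10.0

10.0


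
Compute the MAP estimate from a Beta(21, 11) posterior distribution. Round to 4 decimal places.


MAP = mode of Beta distribution
= (alpha - 1)/(alpha + beta - 2)
= (21-1)/(21+11-2)
= 20/30 = 0.6667

0.6667


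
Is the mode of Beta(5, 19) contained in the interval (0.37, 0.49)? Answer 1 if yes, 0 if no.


Mode = (a-1)/(a+b-2) = 4/22 = 0.1818
Interval: (0.37, 0.49)
Contains mode? 0

0


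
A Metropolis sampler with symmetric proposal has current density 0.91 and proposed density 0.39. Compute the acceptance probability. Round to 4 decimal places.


For symmetric proposals, acceptance = min(1, pi(x*)/pi(x))
= min(1, 0.39/0.91)
= min(1, 0.4286) = 0.4286

0.4286


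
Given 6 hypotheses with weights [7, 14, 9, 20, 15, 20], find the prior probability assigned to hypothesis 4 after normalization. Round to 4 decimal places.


To normalize, divide each weight by the sum of all weights.
Sum = 85
Prior(H4) = 20/85 = 0.2353

0.2353


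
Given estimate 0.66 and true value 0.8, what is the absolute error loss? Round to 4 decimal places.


Absolute error = |estimate - true|
= |-0.14| = 0.14

0.14


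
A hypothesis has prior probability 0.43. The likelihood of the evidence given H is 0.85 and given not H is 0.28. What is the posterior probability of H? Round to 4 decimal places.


Using Bayes' theorem:
P(E) = 0.43 * 0.85 + 0.57 * 0.28
P(E) = 0.5251
P(H|E) = (0.43 * 0.85) / 0.5251 = 0.6961

0.6961


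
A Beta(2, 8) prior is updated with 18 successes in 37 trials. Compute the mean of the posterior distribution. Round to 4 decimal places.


After update: Beta(20, 27)
Mean = 20 / (20 + 27) = 20 / 47
= 0.4255

0.4255


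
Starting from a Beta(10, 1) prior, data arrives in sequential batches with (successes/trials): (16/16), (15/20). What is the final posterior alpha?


In sequential Bayesian updating, we sum all successes.
Total successes = 31
Final alpha = 10 + 31 = 41

41


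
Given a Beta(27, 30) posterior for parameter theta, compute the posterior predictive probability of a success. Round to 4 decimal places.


For a Beta-Bernoulli model, the predictive probability is the mean:
P(success) = 27/(27+30) = 27/57 = 0.4737

0.4737


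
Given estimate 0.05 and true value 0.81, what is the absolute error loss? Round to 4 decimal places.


Absolute error = |estimate - true|
= |-0.76| = 0.76

0.76


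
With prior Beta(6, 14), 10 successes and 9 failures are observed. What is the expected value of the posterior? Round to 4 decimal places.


Posterior = Beta(16, 23)
E[theta] = alpha/(alpha+beta)
= 16/39 = 0.4103

0.4103


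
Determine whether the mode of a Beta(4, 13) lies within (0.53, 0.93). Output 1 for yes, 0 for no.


First find the mode: (a-1)/(a+b-2) = 0.2
Is 0.2 in (0.53, 0.93)? 0

0


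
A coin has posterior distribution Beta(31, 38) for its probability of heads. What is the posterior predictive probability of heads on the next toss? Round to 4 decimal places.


Posterior predictive = E[theta] = alpha/(alpha+beta)
= 31/69
= 0.4493

0.4493


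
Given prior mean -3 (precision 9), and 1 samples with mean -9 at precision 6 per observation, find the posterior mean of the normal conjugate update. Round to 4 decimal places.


The posterior mean is a precision-weighted average of prior and data.
Post. prec. = 9 + 6 = 15
Post. mean = (-27 + -54)/15 = -81/15 = -5.4

-5.4


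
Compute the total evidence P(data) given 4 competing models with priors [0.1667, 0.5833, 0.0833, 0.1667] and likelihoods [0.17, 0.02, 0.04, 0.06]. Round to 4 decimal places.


Marginal likelihood = sum P(model_i) * P(data|model_i)
Model 1: 0.1667 * 0.17 = 0.0283
Model 2: 0.5833 * 0.02 = 0.0117
Model 3: 0.0833 * 0.04 = 0.0033
Model 4: 0.1667 * 0.06 = 0.01
Total = 0.0533

0.0533


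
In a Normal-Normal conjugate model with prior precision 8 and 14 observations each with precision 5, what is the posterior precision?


Posterior precision = prior precision + n * observation precision
= 8 + 14 * 5
= 8 + 70 = 78

78


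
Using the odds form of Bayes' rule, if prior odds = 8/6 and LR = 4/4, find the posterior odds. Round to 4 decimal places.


Bayes' rule in odds form: posterior odds = prior odds * LR
= (8 * 4) / (6 * 4)
= 32/24 = 1.3333

1.3333


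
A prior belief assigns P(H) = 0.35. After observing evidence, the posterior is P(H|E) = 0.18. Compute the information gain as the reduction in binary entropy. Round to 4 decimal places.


H(prior) = -0.35*log2(0.35) - 0.65*log2(0.65)
= 0.9341
H(post) = -0.18*log2(0.18) - 0.82*log2(0.82)
= 0.6801
IG = 0.9341 - 0.6801 = 0.254

0.254


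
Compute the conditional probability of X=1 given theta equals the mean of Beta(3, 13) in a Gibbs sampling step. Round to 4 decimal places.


Mean of Beta(3, 13) = 0.1875
P(X=1 | theta=0.1875) = 0.1875

0.1875


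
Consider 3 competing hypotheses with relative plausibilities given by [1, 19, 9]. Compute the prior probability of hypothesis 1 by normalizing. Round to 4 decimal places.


Sum of weights = 1 + 19 + 9 = 29
Normalized prior for H1 = 1 / 29
= 0.0345

0.0345


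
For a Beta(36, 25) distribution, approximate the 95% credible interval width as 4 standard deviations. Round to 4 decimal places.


Variance of Beta(a,b) = ab / ((a+b)^2 * (a+b+1))
= 36*25 / ((61)^2 * 62)
= 0.0039
SD = sqrt(0.0039) = 0.0625
Width = 4 * SD = 0.2498

0.2498


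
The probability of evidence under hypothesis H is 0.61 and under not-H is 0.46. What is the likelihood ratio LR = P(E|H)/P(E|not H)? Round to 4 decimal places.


LR = 0.61 / 0.46
= 1.3261

1.3261


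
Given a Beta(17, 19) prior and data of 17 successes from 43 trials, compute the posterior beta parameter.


Number of failures = 43 - 17 = 26
Posterior beta = 19 + 26 = 45

45


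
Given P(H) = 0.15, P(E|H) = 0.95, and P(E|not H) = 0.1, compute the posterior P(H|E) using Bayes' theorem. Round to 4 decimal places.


By Bayes' theorem: P(H|E) = P(E|H)*P(H) / P(E)
P(E) = P(E|H)*P(H) + P(E|not H)*P(not H)
P(E) = 0.95*0.15 + 0.1*0.85 = 0.2275
P(H|E) = 0.95*0.15 / 0.2275 = 0.6264

0.6264


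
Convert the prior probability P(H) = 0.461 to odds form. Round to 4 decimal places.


P(not H) = 1 - 0.461 = 0.539
Odds = 0.461 / 0.539 = 0.8553

0.8553


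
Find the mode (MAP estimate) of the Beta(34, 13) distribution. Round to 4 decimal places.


For Beta(a,b) with a,b > 1:
Mode = (a-1)/(a+b-2) = (34-1)/(47-2)
= 33/45 = 0.7333

0.7333


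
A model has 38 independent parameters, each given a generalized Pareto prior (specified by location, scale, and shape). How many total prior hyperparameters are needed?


Each generalized Pareto prior needs 3 hyperparameters (location, scale, and shape).
Total = 3 * 38 = 114

114


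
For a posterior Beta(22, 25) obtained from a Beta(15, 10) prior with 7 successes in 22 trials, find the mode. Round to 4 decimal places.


Mode = (alpha - 1) / (alpha + beta - 2)
= 21 / 45
= 0.4667

0.4667


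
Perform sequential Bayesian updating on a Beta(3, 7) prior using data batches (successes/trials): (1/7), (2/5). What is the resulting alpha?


Accumulate successes: 3
Posterior alpha = prior alpha + sum of successes
= 3 + 3 = 6

6


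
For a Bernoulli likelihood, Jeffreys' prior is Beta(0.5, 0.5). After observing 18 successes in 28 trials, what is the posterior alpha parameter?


Jeffreys' prior for Bernoulli is Beta(0.5, 0.5).
Posterior is Beta(0.5 + k, 0.5 + n - k).
Posterior alpha = 0.5 + k = 0.5 + 18 = 18.5

18.5


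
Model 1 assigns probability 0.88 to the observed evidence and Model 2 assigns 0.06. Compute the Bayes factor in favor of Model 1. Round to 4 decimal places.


BF = P(data|M1) / P(data|M2)
= 0.88 / 0.06 = 14.6667

14.6667


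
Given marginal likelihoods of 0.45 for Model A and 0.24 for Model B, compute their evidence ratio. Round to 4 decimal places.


Ratio = ML(A) / ML(B) = 0.45/0.24
= 1.875

1.875


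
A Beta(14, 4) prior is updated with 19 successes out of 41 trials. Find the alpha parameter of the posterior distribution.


In the Beta-Binomial conjugate update:
alpha_post = alpha_prior + successes
= 14 + 19
= 33

33


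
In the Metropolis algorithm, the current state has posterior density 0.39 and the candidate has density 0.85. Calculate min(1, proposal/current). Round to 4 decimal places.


Ratio = 0.85/0.39 = 2.1795
Acceptance probability = min(1, 2.1795)
= 1.0

1.0


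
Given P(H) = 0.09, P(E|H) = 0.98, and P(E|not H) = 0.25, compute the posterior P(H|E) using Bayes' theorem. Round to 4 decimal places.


By Bayes' theorem: P(H|E) = P(E|H)*P(H) / P(E)
P(E) = P(E|H)*P(H) + P(E|not H)*P(not H)
P(E) = 0.98*0.09 + 0.25*0.91 = 0.3157
P(H|E) = 0.98*0.09 / 0.3157 = 0.2794

0.2794


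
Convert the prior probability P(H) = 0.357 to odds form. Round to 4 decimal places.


P(not H) = 1 - 0.357 = 0.643
Odds = 0.357 / 0.643 = 0.5552

0.5552


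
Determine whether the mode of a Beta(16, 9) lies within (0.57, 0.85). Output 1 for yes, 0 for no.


First find the mode: (a-1)/(a+b-2) = 0.6522
Is 0.6522 in (0.57, 0.85)? 1

1


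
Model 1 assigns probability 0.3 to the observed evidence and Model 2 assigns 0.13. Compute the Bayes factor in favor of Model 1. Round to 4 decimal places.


BF = P(data|M1) / P(data|M2)
= 0.3 / 0.13 = 2.3077

2.3077


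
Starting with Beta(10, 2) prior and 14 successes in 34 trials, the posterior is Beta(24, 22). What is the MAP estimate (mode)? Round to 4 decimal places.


The mode of Beta(a, b) when a > 1 and b > 1 is (a-1)/(a+b-2)
= (24 - 1) / (24 + 22 - 2)
= 23 / 44
= 0.5227

0.5227


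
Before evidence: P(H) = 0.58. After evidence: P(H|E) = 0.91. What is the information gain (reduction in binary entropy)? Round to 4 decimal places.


Prior entropy = 0.9815
Posterior entropy = 0.4365
Information gain = 0.9815 - 0.4365 = 0.545

0.545


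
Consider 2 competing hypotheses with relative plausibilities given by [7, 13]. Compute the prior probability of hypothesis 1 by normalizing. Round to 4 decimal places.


Sum of weights = 7 + 13 = 20
Normalized prior for H1 = 7 / 20
= 0.35

0.35


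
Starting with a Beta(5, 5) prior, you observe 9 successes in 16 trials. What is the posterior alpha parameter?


For a Beta-Binomial conjugate model:
Posterior alpha = prior alpha + number of successes
= 5 + 9 = 14

14


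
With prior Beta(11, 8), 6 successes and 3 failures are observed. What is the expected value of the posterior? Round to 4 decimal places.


Posterior = Beta(17, 11)
E[theta] = alpha/(alpha+beta)
= 17/28 = 0.6071

0.6071


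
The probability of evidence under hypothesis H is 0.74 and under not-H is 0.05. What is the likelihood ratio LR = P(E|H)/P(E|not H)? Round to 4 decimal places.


LR = 0.74 / 0.05
= 14.8

14.8


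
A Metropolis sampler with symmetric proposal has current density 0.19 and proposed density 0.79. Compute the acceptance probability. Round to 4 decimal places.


For symmetric proposals, acceptance = min(1, pi(x*)/pi(x))
= min(1, 0.79/0.19)
= min(1, 4.1579) = 1.0

1.0


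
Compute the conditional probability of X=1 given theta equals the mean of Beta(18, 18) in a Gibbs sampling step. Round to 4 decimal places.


Mean of Beta(18, 18) = 0.5
P(X=1 | theta=0.5) = 0.5

0.5


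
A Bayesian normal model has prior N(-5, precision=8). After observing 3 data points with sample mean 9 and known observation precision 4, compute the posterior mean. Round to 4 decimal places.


Posterior mean = (prior_precision * prior_mean + n * data_precision * data_mean) / (prior_precision + n * data_precision)
Numerator = 8*-5 + 3*4*9 = 68
Denominator = 8 + 3*4 = 20
Posterior mean = 3.4

3.4


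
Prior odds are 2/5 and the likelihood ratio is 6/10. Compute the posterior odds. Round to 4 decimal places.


Posterior odds = prior odds * likelihood ratio
= (2/5) * (6/10)
= 12 / 50
= 0.24

0.24


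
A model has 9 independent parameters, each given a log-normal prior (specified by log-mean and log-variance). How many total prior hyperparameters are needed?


Each log-normal prior needs 2 hyperparameters (log-mean and log-variance).
Total = 2 * 9 = 18

18


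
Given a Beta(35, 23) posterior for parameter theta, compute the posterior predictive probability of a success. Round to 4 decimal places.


For a Beta-Bernoulli model, the predictive probability is the mean:
P(success) = 35/(35+23) = 35/58 = 0.6034

0.6034


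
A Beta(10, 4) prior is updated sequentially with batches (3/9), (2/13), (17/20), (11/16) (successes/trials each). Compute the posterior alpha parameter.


Sequential conjugate updating is equivalent to a single batch update.
Total successes across all batches = 33
alpha_posterior = alpha_prior + total_successes = 10 + 33
= 43

43


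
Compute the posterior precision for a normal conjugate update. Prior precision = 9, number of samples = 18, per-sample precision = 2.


tau_post = tau_0 + n * tau
= 9 + 18 * 2 = 45

45


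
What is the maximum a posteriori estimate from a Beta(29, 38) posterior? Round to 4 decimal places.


The MAP estimate equals the mode of the distribution.
Mode of Beta(a,b) = (a-1)/(a+b-2)
= 28/65
= 0.4308

0.4308


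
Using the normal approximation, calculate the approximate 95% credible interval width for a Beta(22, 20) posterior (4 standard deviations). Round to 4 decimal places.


Var(Beta) = 22*20/(42^2 * 43) = 0.0058
SD = 0.0762
Width ~ 4*SD = 0.3047

0.3047


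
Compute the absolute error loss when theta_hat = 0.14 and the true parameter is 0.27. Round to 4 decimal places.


L = |theta_hat - theta_true|
= |0.14 - 0.27| = 0.13

0.13


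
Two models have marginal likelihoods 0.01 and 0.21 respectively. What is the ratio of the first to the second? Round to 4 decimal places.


Evidence ratio = 0.01 / 0.21
= 0.0476

0.0476


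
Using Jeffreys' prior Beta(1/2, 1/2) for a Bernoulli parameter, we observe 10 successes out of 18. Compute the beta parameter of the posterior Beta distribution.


Conjugate update: Beta(0.5 + k, 0.5 + n - k).
k = 10, n - k = 8
Posterior beta = 0.5 + (n - k) = 0.5 + 8 = 8.5

8.5


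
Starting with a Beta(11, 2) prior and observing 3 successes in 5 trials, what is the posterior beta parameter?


Posterior beta = prior beta + failures
Failures = 5 - 3 = 2
beta_post = 2 + 2 = 4

4


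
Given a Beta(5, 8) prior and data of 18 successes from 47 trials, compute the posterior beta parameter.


Number of failures = 47 - 18 = 29
Posterior beta = 8 + 29 = 37

37


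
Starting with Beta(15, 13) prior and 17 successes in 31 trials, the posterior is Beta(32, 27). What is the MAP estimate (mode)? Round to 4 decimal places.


The mode of Beta(a, b) when a > 1 and b > 1 is (a-1)/(a+b-2)
= (32 - 1) / (32 + 27 - 2)
= 31 / 57
= 0.5439

0.5439


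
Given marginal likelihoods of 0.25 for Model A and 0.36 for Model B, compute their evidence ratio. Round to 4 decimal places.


Ratio = ML(A) / ML(B) = 0.25/0.36
= 0.6944

0.6944


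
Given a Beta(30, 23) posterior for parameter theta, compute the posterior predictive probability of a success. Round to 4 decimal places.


For a Beta-Bernoulli model, the predictive probability is the mean:
P(success) = 30/(30+23) = 30/53 = 0.566

0.566


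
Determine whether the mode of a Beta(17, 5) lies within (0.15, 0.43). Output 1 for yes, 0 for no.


First find the mode: (a-1)/(a+b-2) = 0.8
Is 0.8 in (0.15, 0.43)? 0

0


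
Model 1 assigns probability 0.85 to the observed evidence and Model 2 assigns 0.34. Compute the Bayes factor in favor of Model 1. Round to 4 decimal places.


BF = P(data|M1) / P(data|M2)
= 0.85 / 0.34 = 2.5

2.5


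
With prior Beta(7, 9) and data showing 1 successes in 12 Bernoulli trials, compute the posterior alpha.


Conjugate update: alpha_posterior = alpha_prior + k
= 7 + 1 = 8

8


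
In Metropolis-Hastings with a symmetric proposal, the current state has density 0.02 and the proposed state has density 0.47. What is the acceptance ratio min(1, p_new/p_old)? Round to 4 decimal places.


Ratio = p_new / p_old = 0.47 / 0.02 = 23.5
Acceptance = min(1, 23.5) = 1.0

1.0


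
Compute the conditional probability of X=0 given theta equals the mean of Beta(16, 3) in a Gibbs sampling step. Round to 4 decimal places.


Mean of Beta(16, 3) = 0.8421
P(X=0 | theta=0.8421) = 0.1579

0.1579


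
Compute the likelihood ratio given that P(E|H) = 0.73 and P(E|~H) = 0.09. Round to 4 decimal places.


LR = P(E|H) / P(E|~H)
= 0.73 / 0.09 = 8.1111

8.1111


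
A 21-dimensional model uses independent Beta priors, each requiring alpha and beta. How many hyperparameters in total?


Per parameter: 2 (alpha and beta).
Total = 21 * 2 = 42

42


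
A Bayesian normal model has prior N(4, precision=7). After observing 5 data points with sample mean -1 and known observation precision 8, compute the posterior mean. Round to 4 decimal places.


Posterior mean = (prior_precision * prior_mean + n * data_precision * data_mean) / (prior_precision + n * data_precision)
Numerator = 7*4 + 5*8*-1 = -12
Denominator = 7 + 5*8 = 47
Posterior mean = -0.2553

-0.2553


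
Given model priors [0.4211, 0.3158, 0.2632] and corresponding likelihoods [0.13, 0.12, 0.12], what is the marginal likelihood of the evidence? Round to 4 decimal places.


P(E) = sum_i P(M_i) P(E|M_i)
= 0.0547 + 0.0379 + 0.0316
= 0.1242

0.1242


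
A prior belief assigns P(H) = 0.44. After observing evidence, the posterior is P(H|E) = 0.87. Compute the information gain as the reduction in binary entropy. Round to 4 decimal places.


H(prior) = -0.44*log2(0.44) - 0.56*log2(0.56)
= 0.9896
H(post) = -0.87*log2(0.87) - 0.13*log2(0.13)
= 0.5574
IG = 0.9896 - 0.5574 = 0.4321

0.4321


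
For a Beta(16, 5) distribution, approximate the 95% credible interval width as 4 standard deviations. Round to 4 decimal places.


Variance of Beta(a,b) = ab / ((a+b)^2 * (a+b+1))
= 16*5 / ((21)^2 * 22)
= 0.0082
SD = sqrt(0.0082) = 0.0908
Width = 4 * SD = 0.3632

0.3632


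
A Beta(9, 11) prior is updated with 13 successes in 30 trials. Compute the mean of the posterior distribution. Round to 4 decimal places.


After update: Beta(22, 28)
Mean = 22 / (22 + 28) = 22 / 50
= 0.44

0.44


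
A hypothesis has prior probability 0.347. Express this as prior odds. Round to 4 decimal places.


Odds = P(H) / P(not H) = 0.347 / 0.653
= 0.5314

0.5314


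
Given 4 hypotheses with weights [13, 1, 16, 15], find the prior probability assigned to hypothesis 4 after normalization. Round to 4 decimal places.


To normalize, divide each weight by the sum of all weights.
Sum = 45
Prior(H4) = 15/45 = 0.3333

0.3333


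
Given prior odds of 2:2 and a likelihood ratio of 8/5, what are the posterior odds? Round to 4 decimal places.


Posterior odds = prior odds * LR
Prior odds = 2/2 = 1.0
LR = 8/5 = 1.6
Posterior odds = 1.0 * 1.6 = 1.6

1.6


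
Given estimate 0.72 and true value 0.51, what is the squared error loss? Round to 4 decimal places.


Squared error = (estimate - true)^2
Difference = 0.21
Loss = 0.21^2 = 0.0441

0.0441


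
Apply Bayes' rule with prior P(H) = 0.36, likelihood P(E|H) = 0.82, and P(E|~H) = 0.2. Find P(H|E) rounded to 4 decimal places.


Step 1: Compute marginal P(E) = P(E|H)P(H) + P(E|~H)P(~H)
= 0.82*0.36 + 0.2*0.64 = 0.4232
Step 2: P(H|E) = P(E|H)P(H)/P(E) = 0.2952/0.4232
= 0.6975

0.6975


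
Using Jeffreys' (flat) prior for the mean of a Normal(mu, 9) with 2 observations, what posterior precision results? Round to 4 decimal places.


Flat prior means prior precision is 0.
Posterior precision = n / sigma^2 = 2/9 = 0.2222

0.2222


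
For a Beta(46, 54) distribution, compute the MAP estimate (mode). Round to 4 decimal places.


MAP = mode = (a-1)/(a+b-2)
= (46-1)/(46+54-2)
= 45/98 = 0.4592

0.4592


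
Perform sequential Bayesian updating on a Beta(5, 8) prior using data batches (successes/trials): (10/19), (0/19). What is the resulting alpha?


Accumulate successes: 10
Posterior alpha = prior alpha + sum of successes
= 5 + 10 = 15

15


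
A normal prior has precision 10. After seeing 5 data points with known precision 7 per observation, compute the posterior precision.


In the conjugate normal model, precisions add:
tau_posterior = tau_prior + n * tau_data
= 10 + 5*7 = 45

45


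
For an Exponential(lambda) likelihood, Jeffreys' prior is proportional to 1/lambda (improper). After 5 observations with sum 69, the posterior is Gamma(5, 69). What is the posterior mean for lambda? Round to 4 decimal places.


Posterior = Gamma(n, sum_x) = Gamma(5, 69)
Posterior mean = shape/rate = 5/69
= 0.0725

0.0725


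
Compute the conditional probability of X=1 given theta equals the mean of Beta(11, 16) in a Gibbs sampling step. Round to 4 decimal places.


Mean of Beta(11, 16) = 0.4074
P(X=1 | theta=0.4074) = 0.4074

0.4074


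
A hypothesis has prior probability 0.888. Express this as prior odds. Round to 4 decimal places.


Odds = P(H) / P(not H) = 0.888 / 0.112
= 7.9286

7.9286


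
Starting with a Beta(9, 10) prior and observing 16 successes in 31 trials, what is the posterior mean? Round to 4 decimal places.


Posterior parameters: alpha = 9 + 16 = 25
beta = 10 + 15 = 25
Posterior mean = alpha / (alpha + beta) = 25 / 50
= 0.5

0.5


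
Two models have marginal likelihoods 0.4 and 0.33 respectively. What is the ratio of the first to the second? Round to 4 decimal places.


Evidence ratio = 0.4 / 0.33
= 1.2121

1.2121


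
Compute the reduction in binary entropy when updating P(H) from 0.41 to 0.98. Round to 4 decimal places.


H_before = -p*log2(p) - (1-p)*log2(1-p) for p=0.41: 0.9765
H_after for p=0.98: 0.1414
Reduction = 0.9765 - 0.1414 = 0.8351

0.8351


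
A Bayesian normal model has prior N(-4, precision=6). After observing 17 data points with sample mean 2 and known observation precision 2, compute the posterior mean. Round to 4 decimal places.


Posterior mean = (prior_precision * prior_mean + n * data_precision * data_mean) / (prior_precision + n * data_precision)
Numerator = 6*-4 + 17*2*2 = 44
Denominator = 6 + 17*2 = 40
Posterior mean = 1.1

1.1


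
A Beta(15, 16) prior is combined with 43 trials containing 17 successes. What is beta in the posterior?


In conjugate updating:
beta_posterior = beta_prior + (n - k)
= 16 + (43 - 17)
= 16 + 26 = 42

42


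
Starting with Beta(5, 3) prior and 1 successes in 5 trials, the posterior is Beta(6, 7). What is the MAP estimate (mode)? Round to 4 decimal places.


The mode of Beta(a, b) when a > 1 and b > 1 is (a-1)/(a+b-2)
= (6 - 1) / (6 + 7 - 2)
= 5 / 11
= 0.4545

0.4545


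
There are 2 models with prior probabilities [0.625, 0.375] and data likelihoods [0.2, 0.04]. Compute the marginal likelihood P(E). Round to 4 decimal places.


P(E) = sum over models of P(M_i) * P(E|M_i)
= 0.625*0.2 + 0.375*0.04
= 0.14

0.14


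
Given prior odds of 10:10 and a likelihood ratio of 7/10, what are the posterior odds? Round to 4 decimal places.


Posterior odds = prior odds * LR
Prior odds = 10/10 = 1.0
LR = 7/10 = 0.7
Posterior odds = 1.0 * 0.7 = 0.7

0.7


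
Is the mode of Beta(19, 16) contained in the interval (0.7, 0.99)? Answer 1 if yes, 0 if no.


Mode = (a-1)/(a+b-2) = 18/33 = 0.5455
Interval: (0.7, 0.99)
Contains mode? 0

0


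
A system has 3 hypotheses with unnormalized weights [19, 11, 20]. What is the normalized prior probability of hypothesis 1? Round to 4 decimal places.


The normalized prior is the weight divided by the total.
Total weight = 50
P(H1) = 19 / 50 = 0.38

0.38


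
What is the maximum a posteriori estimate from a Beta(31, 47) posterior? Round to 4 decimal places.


The MAP estimate equals the mode of the distribution.
Mode of Beta(a,b) = (a-1)/(a+b-2)
= 30/76
= 0.3947

0.3947


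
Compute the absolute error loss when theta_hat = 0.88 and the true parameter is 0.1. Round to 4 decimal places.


L = |theta_hat - theta_true|
= |0.88 - 0.1| = 0.78

0.78


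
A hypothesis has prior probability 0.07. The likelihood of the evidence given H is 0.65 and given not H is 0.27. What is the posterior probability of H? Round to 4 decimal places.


Using Bayes' theorem:
P(E) = 0.07 * 0.65 + 0.93 * 0.27
P(E) = 0.2966
P(H|E) = (0.07 * 0.65) / 0.2966 = 0.1534

0.1534


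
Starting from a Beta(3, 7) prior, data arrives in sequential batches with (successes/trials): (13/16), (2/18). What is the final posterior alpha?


In sequential Bayesian updating, we sum all successes.
Total successes = 15
Final alpha = 3 + 15 = 18

18


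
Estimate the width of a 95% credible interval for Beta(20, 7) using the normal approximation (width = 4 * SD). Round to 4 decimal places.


For Beta(a,b): Var = ab/((a+b)^2(a+b+1))
Var = 0.0069, SD = 0.0828
Approximate 95% CI width = 4 * 0.0828 = 0.3313

0.3313


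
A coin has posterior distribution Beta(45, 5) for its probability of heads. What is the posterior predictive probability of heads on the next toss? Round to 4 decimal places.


Posterior predictive = E[theta] = alpha/(alpha+beta)
= 45/50
= 0.9

0.9


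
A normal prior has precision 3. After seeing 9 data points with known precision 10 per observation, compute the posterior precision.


In the conjugate normal model, precisions add:
tau_posterior = tau_prior + n * tau_data
= 3 + 9*10 = 93

93


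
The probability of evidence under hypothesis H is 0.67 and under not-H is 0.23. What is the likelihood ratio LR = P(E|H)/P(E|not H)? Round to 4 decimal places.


LR = 0.67 / 0.23
= 2.913

2.913


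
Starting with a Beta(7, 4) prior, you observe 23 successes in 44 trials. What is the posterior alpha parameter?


For a Beta-Binomial conjugate model:
Posterior alpha = prior alpha + number of successes
= 7 + 23 = 30

30


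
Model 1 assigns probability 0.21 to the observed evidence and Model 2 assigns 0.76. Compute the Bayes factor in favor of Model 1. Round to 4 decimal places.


BF = P(data|M1) / P(data|M2)
= 0.21 / 0.76 = 0.2763

0.2763


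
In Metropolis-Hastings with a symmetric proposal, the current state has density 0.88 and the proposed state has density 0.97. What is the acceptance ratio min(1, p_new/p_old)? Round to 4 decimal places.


Ratio = p_new / p_old = 0.97 / 0.88 = 1.1023
Acceptance = min(1, 1.1023) = 1.0

1.0


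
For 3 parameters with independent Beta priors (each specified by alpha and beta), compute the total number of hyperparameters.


A Beta prior has 2 hyperparameters per parameter.
Total = 3 * 2 = 6

6


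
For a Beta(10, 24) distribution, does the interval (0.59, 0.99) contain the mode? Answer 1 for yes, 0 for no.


Mode of Beta(a,b) = (a-1)/(a+b-2)
= (10-1)/(10+24-2) = 0.2812
Check: 0.59 <= 0.2812 <= 0.99?
Result: 0

0


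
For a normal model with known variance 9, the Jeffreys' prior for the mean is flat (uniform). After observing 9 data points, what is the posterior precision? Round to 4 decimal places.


Jeffreys' prior for normal mean (known variance) is flat.
Prior precision = 0.
Posterior precision = prior_prec + n/sigma^2 = 0 + 9/9
= 1.0

1.0


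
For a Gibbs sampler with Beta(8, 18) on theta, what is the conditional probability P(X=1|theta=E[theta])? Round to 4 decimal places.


E[theta] = 8/(8+18) = 0.3077
P(X=1|theta) = theta = 0.3077

0.3077


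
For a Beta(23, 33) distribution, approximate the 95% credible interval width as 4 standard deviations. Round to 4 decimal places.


Variance of Beta(a,b) = ab / ((a+b)^2 * (a+b+1))
= 23*33 / ((56)^2 * 57)
= 0.0042
SD = sqrt(0.0042) = 0.0652
Width = 4 * SD = 0.2606

0.2606


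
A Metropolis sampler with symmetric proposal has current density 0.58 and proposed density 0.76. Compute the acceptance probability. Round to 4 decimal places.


For symmetric proposals, acceptance = min(1, pi(x*)/pi(x))
= min(1, 0.76/0.58)
= min(1, 1.3103) = 1.0

1.0


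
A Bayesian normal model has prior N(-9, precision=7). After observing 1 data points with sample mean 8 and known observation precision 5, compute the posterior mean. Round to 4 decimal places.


Posterior mean = (prior_precision * prior_mean + n * data_precision * data_mean) / (prior_precision + n * data_precision)
Numerator = 7*-9 + 1*5*8 = -23
Denominator = 7 + 1*5 = 12
Posterior mean = -1.9167

-1.9167


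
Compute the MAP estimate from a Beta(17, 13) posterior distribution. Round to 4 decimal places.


MAP = mode of Beta distribution
= (alpha - 1)/(alpha + beta - 2)
= (17-1)/(17+13-2)
= 16/28 = 0.5714

0.5714


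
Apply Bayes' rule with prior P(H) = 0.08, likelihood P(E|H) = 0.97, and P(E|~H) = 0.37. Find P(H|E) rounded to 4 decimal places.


Step 1: Compute marginal P(E) = P(E|H)P(H) + P(E|~H)P(~H)
= 0.97*0.08 + 0.37*0.92 = 0.418
Step 2: P(H|E) = P(E|H)P(H)/P(E) = 0.0776/0.418
= 0.1856

0.1856


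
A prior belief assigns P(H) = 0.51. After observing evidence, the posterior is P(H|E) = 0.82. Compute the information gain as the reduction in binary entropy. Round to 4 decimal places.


H(prior) = -0.51*log2(0.51) - 0.49*log2(0.49)
= 0.9997
H(post) = -0.82*log2(0.82) - 0.18*log2(0.18)
= 0.6801
IG = 0.9997 - 0.6801 = 0.3196

0.3196


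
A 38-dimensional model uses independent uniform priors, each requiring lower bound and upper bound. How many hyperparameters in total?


Per parameter: 2 (lower bound and upper bound).
Total = 38 * 2 = 76

76


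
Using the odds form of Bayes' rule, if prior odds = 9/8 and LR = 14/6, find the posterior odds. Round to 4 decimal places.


Bayes' rule in odds form: posterior odds = prior odds * LR
= (9 * 14) / (8 * 6)
= 126/48 = 2.625

2.625


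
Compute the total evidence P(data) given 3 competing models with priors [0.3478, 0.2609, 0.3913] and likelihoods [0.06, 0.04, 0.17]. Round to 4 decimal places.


Marginal likelihood = sum P(model_i) * P(data|model_i)
Model 1: 0.3478 * 0.06 = 0.0209
Model 2: 0.2609 * 0.04 = 0.0104
Model 3: 0.3913 * 0.17 = 0.0665
Total = 0.0978

0.0978


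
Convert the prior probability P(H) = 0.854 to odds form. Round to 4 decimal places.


P(not H) = 1 - 0.854 = 0.146
Odds = 0.854 / 0.146 = 5.8493

5.8493


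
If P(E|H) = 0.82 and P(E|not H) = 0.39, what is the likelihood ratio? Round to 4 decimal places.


Likelihood ratio = P(E|H) / P(E|not H)
= 0.82 / 0.39
= 2.1026

2.1026


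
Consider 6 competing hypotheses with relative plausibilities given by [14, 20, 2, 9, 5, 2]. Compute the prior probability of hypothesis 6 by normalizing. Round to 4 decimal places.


Sum of weights = 14 + 20 + 2 + 9 + 5 + 2 = 52
Normalized prior for H6 = 2 / 52
= 0.0385

0.0385


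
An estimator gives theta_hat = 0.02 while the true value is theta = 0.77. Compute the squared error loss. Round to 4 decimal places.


The squared error loss is (theta_hat - theta)^2
= (0.02 - 0.77)^2
= (-0.75)^2 = 0.5625

0.5625


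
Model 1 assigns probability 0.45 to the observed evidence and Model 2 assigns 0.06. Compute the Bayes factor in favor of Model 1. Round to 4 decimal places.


BF = P(data|M1) / P(data|M2)
= 0.45 / 0.06 = 7.5

7.5


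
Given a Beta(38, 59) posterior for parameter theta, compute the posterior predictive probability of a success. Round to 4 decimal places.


For a Beta-Bernoulli model, the predictive probability is the mean:
P(success) = 38/(38+59) = 38/97 = 0.3918

0.3918


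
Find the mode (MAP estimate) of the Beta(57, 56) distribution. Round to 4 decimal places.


For Beta(a,b) with a,b > 1:
Mode = (a-1)/(a+b-2) = (57-1)/(113-2)
= 56/111 = 0.5045

0.5045


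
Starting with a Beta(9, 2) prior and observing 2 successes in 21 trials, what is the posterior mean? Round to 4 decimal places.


Posterior parameters: alpha = 9 + 2 = 11
beta = 2 + 19 = 21
Posterior mean = alpha / (alpha + beta) = 11 / 32
= 0.3438

0.3438


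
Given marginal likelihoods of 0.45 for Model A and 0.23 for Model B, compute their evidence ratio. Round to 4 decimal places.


Ratio = ML(A) / ML(B) = 0.45/0.23
= 1.9565

1.9565


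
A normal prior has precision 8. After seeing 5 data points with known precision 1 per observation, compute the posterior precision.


In the conjugate normal model, precisions add:
tau_posterior = tau_prior + n * tau_data
= 8 + 5*1 = 13

13


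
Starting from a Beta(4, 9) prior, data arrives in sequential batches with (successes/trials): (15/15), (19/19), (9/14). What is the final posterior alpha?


In sequential Bayesian updating, we sum all successes.
Total successes = 43
Final alpha = 4 + 43 = 47

47


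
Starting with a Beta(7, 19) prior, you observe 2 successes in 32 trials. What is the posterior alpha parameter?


For a Beta-Binomial conjugate model:
Posterior alpha = prior alpha + number of successes
= 7 + 2 = 9

9


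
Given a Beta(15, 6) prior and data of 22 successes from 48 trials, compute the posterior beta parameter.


Number of failures = 48 - 22 = 26
Posterior beta = 6 + 26 = 32

32


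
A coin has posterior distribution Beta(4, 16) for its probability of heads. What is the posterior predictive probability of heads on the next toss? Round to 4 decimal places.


Posterior predictive = E[theta] = alpha/(alpha+beta)
= 4/20
= 0.2

0.2


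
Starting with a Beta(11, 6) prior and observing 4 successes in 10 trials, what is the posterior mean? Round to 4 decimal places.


Posterior parameters: alpha = 11 + 4 = 15
beta = 6 + 6 = 12
Posterior mean = alpha / (alpha + beta) = 15 / 27
= 0.5556

0.5556


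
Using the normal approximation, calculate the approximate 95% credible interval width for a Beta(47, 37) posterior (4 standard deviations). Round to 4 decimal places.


Var(Beta) = 47*37/(84^2 * 85) = 0.0029
SD = 0.0538
Width ~ 4*SD = 0.2154

0.2154


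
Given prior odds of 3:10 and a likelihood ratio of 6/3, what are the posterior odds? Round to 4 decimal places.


Posterior odds = prior odds * LR
Prior odds = 3/10 = 0.3
LR = 6/3 = 2.0
Posterior odds = 0.3 * 2.0 = 0.6

0.6


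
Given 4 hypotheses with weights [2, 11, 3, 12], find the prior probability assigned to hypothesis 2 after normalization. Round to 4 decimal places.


To normalize, divide each weight by the sum of all weights.
Sum = 28
Prior(H2) = 11/28 = 0.3929

0.3929
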